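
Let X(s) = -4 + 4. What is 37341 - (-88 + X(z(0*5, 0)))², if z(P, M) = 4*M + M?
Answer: 29597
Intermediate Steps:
z(P, M) = 5*M
X(s) = 0
37341 - (-88 + X(z(0*5, 0)))² = 37341 - (-88 + 0)² = 37341 - 1*(-88)² = 37341 - 1*7744 = 37341 - 7744 = 29597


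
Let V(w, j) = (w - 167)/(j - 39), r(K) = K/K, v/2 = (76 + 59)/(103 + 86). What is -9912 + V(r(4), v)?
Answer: -2605694/263 ≈ -9907.6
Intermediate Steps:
v = 10/7 (v = 2*((76 + 59)/(103 + 86)) = 2*(135/189) = 2*(135*(1/189)) = 2*(5/7) = 10/7 ≈ 1.4286)
r(K) = 1
V(w, j) = (-167 + w)/(-39 + j)
-9912 + V(r(4), v) = -9912 + (-167 + 1)/(-39 + 10/7) = -9912 - 166/(-263/7) = -9912 - 7/263*(-166) = -9912 + 1162/263 = -2605694/263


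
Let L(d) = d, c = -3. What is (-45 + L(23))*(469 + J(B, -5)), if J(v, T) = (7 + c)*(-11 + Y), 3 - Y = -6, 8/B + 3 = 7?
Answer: -10142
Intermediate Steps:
B = 2 (B = 8/(-3 + 7) = 8/4 = 8*(¼) = 2)
Y = 9 (Y = 3 - 1*(-6) = 3 + 6 = 9)
J(v, T) = -8 (J(v, T) = (7 - 3)*(-11 + 9) = 4*(-2) = -8)
(-45 + L(23))*(469 + J(B, -5)) = (-45 + 23)*(469 - 8) = -22*461 = -10142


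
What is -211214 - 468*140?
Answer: -276734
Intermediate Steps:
-211214 - 468*140 = -211214 - 1*65520 = -211214 - 65520 = -276734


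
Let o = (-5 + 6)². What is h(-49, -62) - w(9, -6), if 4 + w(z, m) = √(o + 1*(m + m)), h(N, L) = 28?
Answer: 32 - I*√11 ≈ 32.0 - 3.3166*I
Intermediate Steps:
o = 1 (o = 1² = 1)
w(z, m) = -4 + √(1 + 2*m) (w(z, m) = -4 + √(1 + 1*(m + m)) = -4 + √(1 + 1*(2*m)) = -4 + √(1 + 2*m))
h(-49, -62) - w(9, -6) = 28 - (-4 + √(1 + 2*(-6))) = 28 - (-4 + √(1 - 12)) = 28 - (-4 + √(-11)) = 28 - (-4 + I*√11) = 28 + (4 - I*√11) = 32 - I*√11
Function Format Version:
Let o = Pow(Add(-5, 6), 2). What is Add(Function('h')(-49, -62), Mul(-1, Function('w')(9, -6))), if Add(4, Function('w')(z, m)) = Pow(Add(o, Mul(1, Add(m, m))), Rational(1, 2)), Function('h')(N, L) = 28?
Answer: Add(32, Mul(-1, I, Pow(11, Rational(1, 2)))) ≈ Add(32.000, Mul(-3.3166, I))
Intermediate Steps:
o = 1 (o = Pow(1, 2) = 1)
Function('w')(z, m) = Add(-4, Pow(Add(1, Mul(2, m)), Rational(1, 2))) (Function('w')(z, m) = Add(-4, Pow(Add(1, Mul(1, Add(m, m))), Rational(1, 2))) = Add(-4, Pow(Add(1, Mul(1, Mul(2, m))), Rational(1, 2))) = Add(-4, Pow(Add(1, Mul(2, m)), Rational(1, 2))))
Add(Function('h')(-49, -62), Mul(-1, Function('w')(9, -6))) = Add(28, Mul(-1, Add(-4, Pow(Add(1, Mul(2, -6)), Rational(1, 2))))) = Add(28, Mul(-1, Add(-4, Pow(Add(1, -12), Rational(1, 2))))) = Add(28, Mul(-1, Add(-4, Pow(-11, Rational(1, 2))))) = Add(28, Mul(-1, Add(-4, Mul(I, Pow(11, Rational(1, 2)))))) = Add(28, Add(4, Mul(-1, I, Pow(11, Rational(1, 2))))) = Add(32, Mul(-1, I, Pow(11, Rational(1, 2))))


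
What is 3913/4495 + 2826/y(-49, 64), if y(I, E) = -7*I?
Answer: 14045029/1541785 ≈ 9.1096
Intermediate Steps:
3913/4495 + 2826/y(-49, 64) = 3913/4495 + 2826/((-7*(-49))) = 3913*(1/4495) + 2826/343 = 3913/4495 + 2826*(1/343) = 3913/4495 + 2826/343 = 14045029/1541785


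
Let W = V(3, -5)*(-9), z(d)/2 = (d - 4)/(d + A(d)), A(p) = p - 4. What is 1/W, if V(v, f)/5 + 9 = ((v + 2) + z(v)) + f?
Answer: 1/450 ≈ 0.0022222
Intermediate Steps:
A(p) = -4 + p
z(d) = 2*(-4 + d)/(-4 + 2*d) (z(d) = 2*((d - 4)/(d + (-4 + d))) = 2*((-4 + d)/(-4 + 2*d)) = 2*(-4 + d)/(-4 + 2*d))
V(v, f) = -35 + 5*f + 5*v + 5*(-4 + v)/(-2 + v) (V(v, f) = -45 + 5*(((v + 2) + (-4 + v)/(-2 + v)) + f) = -45 + 5*(((2 + v) + (-4 + v)/(-2 + v)) + f) = -45 + 5*((2 + v + (-4 + v)/(-2 + v)) + f) = -45 + 5*(2 + f + v + (-4 + v)/(-2 + v)) = -45 + (10 + 5*f + 5*v + 5*(-4 + v)/(-2 + v)) = -35 + 5*f + 5*v + 5*(-4 + v)/(-2 + v))
W = 450 (W = (5*(-4 + 3 + (-2 + 3)*(-7 - 5 + 3))/(-2 + 3))*(-9) = (5*(-4 + 3 + 1*(-9))/1)*(-9) = (5*1*(-4 + 3 - 9))*(-9) = (5*1*(-10))*(-9) = -50*(-9) = 450)
1/W = 1/450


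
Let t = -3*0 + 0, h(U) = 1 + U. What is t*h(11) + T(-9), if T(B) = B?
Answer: -9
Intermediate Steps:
t = 0 (t = 0 + 0 = 0)
t*h(11) + T(-9) = 0*(1 + 11) - 9 = 0*12 - 9 = 0 - 9 = -9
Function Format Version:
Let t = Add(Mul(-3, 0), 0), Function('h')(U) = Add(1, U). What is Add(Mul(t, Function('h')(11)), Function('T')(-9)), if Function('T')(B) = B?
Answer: -9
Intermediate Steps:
t = 0 (t = Add(0, 0) = 0)
Add(Mul(t, Function('h')(11)), Function('T')(-9)) = Add(Mul(0, Add(1, 11)), -9) = Add(Mul(0, 12), -9) = Add(0, -9) = -9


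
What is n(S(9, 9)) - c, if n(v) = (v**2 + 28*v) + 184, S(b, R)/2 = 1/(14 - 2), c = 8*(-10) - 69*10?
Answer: 34513/36 ≈ 958.69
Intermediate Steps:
c = -770 (c = -80 - 690 = -770)
S(b, R) = 1/6 (S(b, R) = 2/(14 - 2) = 2/12 = 2*(1/12) = 1/6)
n(v) = 184 + v**2 + 28*v
n(S(9, 9)) - c = (184 + (1/6)**2 + 28*(1/6)) - 1*(-770) = (184 + 1/36 + 14/3) + 770 = 6793/36 + 770 = 34513/36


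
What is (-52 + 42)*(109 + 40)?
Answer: -1490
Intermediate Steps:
(-52 + 42)*(109 + 40) = -10*149 = -1490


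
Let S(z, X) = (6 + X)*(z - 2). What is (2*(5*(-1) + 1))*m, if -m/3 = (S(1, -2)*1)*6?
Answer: -576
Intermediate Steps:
S(z, X) = (-2 + z)*(6 + X) (S(z, X) = (6 + X)*(-2 + z) = (-2 + z)*(6 + X))
m = 72 (m = -3*(-12 - 2*(-2) + 6*1 - 2*1)*1*6 = -3*(-12 + 4 + 6 - 2)*1*6 = -3*(-4*1)*6 = -(-12)*6 = -3*(-24) = 72)
(2*(5*(-1) + 1))*m = (2*(5*(-1) + 1))*72 = (2*(-5 + 1))*72 = (2*(-4))*72 = -8*72 = -576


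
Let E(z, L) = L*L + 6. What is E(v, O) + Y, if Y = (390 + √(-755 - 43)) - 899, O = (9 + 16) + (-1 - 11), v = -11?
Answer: -334 + I*√798 ≈ -334.0 + 28.249*I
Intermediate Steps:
O = 13 (O = 25 - 12 = 13)
E(z, L) = 6 + L² (E(z, L) = L² + 6 = 6 + L²)
Y = -509 + I*√798 (Y = (390 + √(-798)) - 899 = (390 + I*√798) - 899 = -509 + I*√798 ≈ -509.0 + 28.249*I)
E(v, O) + Y = (6 + 13²) + (-509 + I*√798) = (6 + 169) + (-509 + I*√798) = 175 + (-509 + I*√798) = -334 + I*√798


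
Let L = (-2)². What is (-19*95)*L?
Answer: -7220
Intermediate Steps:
L = 4
(-19*95)*L = -19*95*4 = -1805*4 = -7220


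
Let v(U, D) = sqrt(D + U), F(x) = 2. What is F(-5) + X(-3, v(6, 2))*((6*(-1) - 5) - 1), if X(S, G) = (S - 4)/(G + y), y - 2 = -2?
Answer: 2 + 21*sqrt(2) ≈ 31.698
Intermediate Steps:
y = 0 (y = 2 - 2 = 0)
X(S, G) = (-4 + S)/G (X(S, G) = (S - 4)/(G + 0) = (-4 + S)/G)
F(-5) + X(-3, v(6, 2))*((6*(-1) - 5) - 1) = 2 + ((-4 - 3)/(sqrt(2 + 6)))*((6*(-1) - 5) - 1) = 2 + (-7/sqrt(8))*((-6 - 5) - 1) = 2 + (-7/(2*sqrt(2)))*(-11 - 1) = 2 + ((sqrt(2)/4)*(-7))*(-12) = 2 - 7*sqrt(2)/4*(-12) = 2 + 21*sqrt(2)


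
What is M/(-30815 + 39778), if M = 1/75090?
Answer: 1/673031670 ≈ 1.4858e-9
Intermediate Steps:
M = 1/75090 ≈ 1.3317e-5
M/(-30815 + 39778) = 1/(75090*(-30815 + 39778)) = (1/75090)/8963 = (1/75090)*(1/8963) = 1/673031670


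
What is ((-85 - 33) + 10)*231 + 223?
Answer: -24725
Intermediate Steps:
((-85 - 33) + 10)*231 + 223 = (-118 + 10)*231 + 223 = -108*231 + 223 = -24948 + 223 = -24725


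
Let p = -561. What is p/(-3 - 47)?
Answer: 561/50 ≈ 11.220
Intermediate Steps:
p/(-3 - 47) = -561/(-3 - 47) = -561/(-50) = -1/50*(-561) = 561/50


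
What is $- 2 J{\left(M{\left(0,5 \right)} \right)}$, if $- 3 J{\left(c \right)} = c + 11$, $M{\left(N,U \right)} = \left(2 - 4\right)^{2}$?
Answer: $10$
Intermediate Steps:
$M{\left(N,U \right)} = 4$ ($M{\left(N,U \right)} = \left(-2\right)^{2} = 4$)
$J{\left(c \right)} = - \frac{11}{3} - \frac{c}{3}$ ($J{\left(c \right)} = - \frac{c + 11}{3} = - \frac{11 + c}{3} = - \frac{11}{3} - \frac{c}{3}$)
$- 2 J{\left(M{\left(0,5 \right)} \right)} = - 2 \left(- \frac{11}{3} - \frac{4}{3}\right) = \left(-2\right) \left(-5\right) = 10$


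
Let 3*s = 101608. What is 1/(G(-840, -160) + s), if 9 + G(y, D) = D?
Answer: 3/101101 ≈ 2.9673e-5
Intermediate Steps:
G(y, D) = -9 + D
s = 101608/3 (s = (⅓)*101608 = 101608/3 ≈ 33869.)
1/(G(-840, -160) + s) = 1/((-9 - 160) + 101608/3) = 1/(-169 + 101608/3) = 1/(101101/3) = 3/101101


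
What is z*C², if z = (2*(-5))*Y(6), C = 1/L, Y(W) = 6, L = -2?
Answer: -15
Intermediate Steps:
C = -½ (C = 1/(-2) = -½ ≈ -0.50000)
z = -60 (z = (2*(-5))*6 = -10*6 = -60)
z*C² = -60*(-½)² = -60*¼ = -15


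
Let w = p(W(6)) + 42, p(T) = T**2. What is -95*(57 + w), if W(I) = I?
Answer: -12825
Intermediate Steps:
w = 78 (w = 6**2 + 42 = 36 + 42 = 78)
-95*(57 + w) = -95*(57 + 78) = -95*135 = -12825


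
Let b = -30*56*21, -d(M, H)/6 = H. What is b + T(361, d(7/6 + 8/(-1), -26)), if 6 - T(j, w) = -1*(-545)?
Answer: -35819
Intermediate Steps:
d(M, H) = -6*H
T(j, w) = -539 (T(j, w) = 6 - (-1)*(-545) = 6 - 1*545 = 6 - 545 = -539)
b = -35280 (b = -1680*21 = -35280)
b + T(361, d(7/6 + 8/(-1), -26)) = -35280 - 539 = -35819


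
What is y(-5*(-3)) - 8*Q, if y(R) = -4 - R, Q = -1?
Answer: -11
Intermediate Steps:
y(-5*(-3)) - 8*Q = (-4 - (-5)*(-3)) - 8*(-1) = (-4 - 1*15) + 8 = (-4 - 15) + 8 = -19 + 8 = -11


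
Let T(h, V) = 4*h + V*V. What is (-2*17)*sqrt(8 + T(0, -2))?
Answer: -68*sqrt(3) ≈ -117.78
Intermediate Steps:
T(h, V) = V**2 + 4*h (T(h, V) = 4*h + V**2 = V**2 + 4*h)
(-2*17)*sqrt(8 + T(0, -2)) = (-2*17)*sqrt(8 + ((-2)**2 + 4*0)) = -34*sqrt(8 + (4 + 0)) = -34*sqrt(8 + 4) = -68*sqrt(3)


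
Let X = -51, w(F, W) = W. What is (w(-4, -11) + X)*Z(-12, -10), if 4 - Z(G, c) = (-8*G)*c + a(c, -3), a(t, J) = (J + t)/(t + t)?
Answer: -597277/10 ≈ -59728.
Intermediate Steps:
a(t, J) = (J + t)/(2*t) (a(t, J) = (J + t)/((2*t)) = (J + t)*(1/(2*t)) = (J + t)/(2*t))
Z(G, c) = 4 + 8*G*c - (-3 + c)/(2*c) (Z(G, c) = 4 - ((-8*G)*c + (-3 + c)/(2*c)) = 4 - (-8*G*c + (-3 + c)/(2*c)) = 4 - ((-3 + c)/(2*c) - 8*G*c) = 4 + (8*G*c - (-3 + c)/(2*c)) = 4 + 8*G*c - (-3 + c)/(2*c))
(w(-4, -11) + X)*Z(-12, -10) = (-11 - 51)*(7/2 + (3/2)/(-10) + 8*(-12)*(-10)) = -62*(7/2 + (3/2)*(-⅒) + 960) = -62*(7/2 - 3/20 + 960) = -62*19267/20 = -597277/10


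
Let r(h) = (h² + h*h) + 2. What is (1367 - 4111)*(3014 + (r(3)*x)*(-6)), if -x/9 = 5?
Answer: -23088016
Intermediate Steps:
x = -45 (x = -9*5 = -45)
r(h) = 2 + 2*h² (r(h) = (h² + h²) + 2 = 2*h² + 2 = 2 + 2*h²)
(1367 - 4111)*(3014 + (r(3)*x)*(-6)) = (1367 - 4111)*(3014 + ((2 + 2*3²)*(-45))*(-6)) = -2744*(3014 + ((2 + 2*9)*(-45))*(-6)) = -2744*(3014 + ((2 + 18)*(-45))*(-6)) = -2744*(3014 + (20*(-45))*(-6)) = -2744*(3014 - 900*(-6)) = -2744*(3014 + 5400) = -2744*8414 = -23088016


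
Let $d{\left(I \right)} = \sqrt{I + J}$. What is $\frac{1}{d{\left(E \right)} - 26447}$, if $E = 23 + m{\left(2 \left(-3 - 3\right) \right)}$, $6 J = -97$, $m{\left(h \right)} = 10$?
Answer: $- \frac{158682}{4196662753} - \frac{\sqrt{606}}{4196662753} \approx -3.7817 \cdot 10^{-5}$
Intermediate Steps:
$J = - \frac{97}{6}$ ($J = \frac{1}{6} \left(-97\right) = - \frac{97}{6} \approx -16.167$)
$E = 33$ ($E = 23 + 10 = 33$)
$d{\left(I \right)} = \sqrt{- \frac{97}{6} + I}$ ($d{\left(I \right)} = \sqrt{I - \frac{97}{6}} = \sqrt{- \frac{97}{6} + I}$)
$\frac{1}{d{\left(E \right)} - 26447} = \frac{1}{\frac{\sqrt{-582 + 36 \cdot 33}}{6} - 26447} = \frac{1}{\frac{\sqrt{-582 + 1188}}{6} - 26447} = \frac{1}{\frac{\sqrt{606}}{6} - 26447} = \frac{1}{-26447 + \frac{\sqrt{606}}{6}}$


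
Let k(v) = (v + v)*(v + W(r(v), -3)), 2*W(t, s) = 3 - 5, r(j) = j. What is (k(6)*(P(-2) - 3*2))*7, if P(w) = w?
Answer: -3360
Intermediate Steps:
W(t, s) = -1 (W(t, s) = (3 - 5)/2 = (½)*(-2) = -1)
k(v) = 2*v*(-1 + v) (k(v) = (v + v)*(v - 1) = (2*v)*(-1 + v) = 2*v*(-1 + v))
(k(6)*(P(-2) - 3*2))*7 = ((2*6*(-1 + 6))*(-2 - 3*2))*7 = ((2*6*5)*(-2 - 6))*7 = (60*(-8))*7 = -480*7 = -3360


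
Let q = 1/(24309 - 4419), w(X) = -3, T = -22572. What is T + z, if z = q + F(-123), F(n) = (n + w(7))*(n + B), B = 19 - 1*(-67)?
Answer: -356229899/19890 ≈ -17910.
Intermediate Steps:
B = 86 (B = 19 + 67 = 86)
F(n) = (-3 + n)*(86 + n) (F(n) = (n - 3)*(n + 86) = (-3 + n)*(86 + n))
q = 1/19890 ≈ 5.0277e-5
z = 92727181/19890 (z = 1/19890 + (-258 + (-123)**2 + 83*(-123)) = 1/19890 + (-258 + 15129 - 10209) = 1/19890 + 4662 = 92727181/19890 ≈ 4662.0)
T + z = -22572 + 92727181/19890 = -356229899/19890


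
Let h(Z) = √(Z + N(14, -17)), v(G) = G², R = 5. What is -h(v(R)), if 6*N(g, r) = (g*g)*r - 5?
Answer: -I*√19122/6 ≈ -23.047*I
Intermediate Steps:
N(g, r) = -⅚ + r*g²/6 (N(g, r) = ((g*g)*r - 5)/6 = (g²*r - 5)/6 = (r*g² - 5)/6 = (-5 + r*g²)/6 = -⅚ + r*g²/6)
h(Z) = √(-3337/6 + Z) (h(Z) = √(Z + (-⅚ + (⅙)*(-17)*14²)) = √(Z + (-⅚ + (⅙)*(-17)*196)) = √(Z + (-⅚ - 1666/3)) = √(Z - 3337/6) = √(-3337/6 + Z))
-h(v(R)) = -√(-20022 + 36*5²)/6 = -√(-20022 + 36*25)/6 = -√(-20022 + 900)/6 = -√(-19122)/6 = -I*√19122/6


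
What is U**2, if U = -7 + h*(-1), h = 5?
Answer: 144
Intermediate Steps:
U = -12 (U = -7 + 5*(-1) = -7 - 5 = -12)
U**2 = (-12)**2 = 144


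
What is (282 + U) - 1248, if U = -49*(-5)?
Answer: -721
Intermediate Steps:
U = 245
(282 + U) - 1248 = (282 + 245) - 1248 = 527 - 1248 = -721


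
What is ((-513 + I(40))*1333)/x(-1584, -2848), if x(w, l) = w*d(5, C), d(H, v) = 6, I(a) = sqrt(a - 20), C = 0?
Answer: 25327/352 - 1333*sqrt(5)/4752 ≈ 71.324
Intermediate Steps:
I(a) = sqrt(-20 + a)
x(w, l) = 6*w (x(w, l) = w*6 = 6*w)
((-513 + I(40))*1333)/x(-1584, -2848) = ((-513 + sqrt(-20 + 40))*1333)/((6*(-1584))) = ((-513 + sqrt(20))*1333)/(-9504) = ((-513 + 2*sqrt(5))*1333)*(-1/9504) = (-683829 + 2666*sqrt(5))*(-1/9504) = 25327/352 - 1333*sqrt(5)/4752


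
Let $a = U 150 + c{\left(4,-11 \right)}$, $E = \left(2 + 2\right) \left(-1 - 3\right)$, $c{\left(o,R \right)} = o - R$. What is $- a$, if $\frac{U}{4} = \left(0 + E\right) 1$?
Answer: $9585$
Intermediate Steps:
$E = -16$ ($E = 4 \left(-4\right) = -16$)
$U = -64$ ($U = 4 \left(0 - 16\right) 1 = 4 \left(\left(-16\right) 1\right) = 4 \left(-16\right) = -64$)
$a = -9585$ ($a = \left(-64\right) 150 + \left(4 - -11\right) = -9600 + \left(4 + 11\right) = -9600 + 15 = -9585$)
$- a = \left(-1\right) \left(-9585\right) = 9585$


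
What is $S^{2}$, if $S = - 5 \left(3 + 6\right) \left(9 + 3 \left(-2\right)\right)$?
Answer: $18225$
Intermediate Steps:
$S = -135$ ($S = \left(-5\right) 9 \left(9 - 6\right) = \left(-45\right) 3 = -135$)
$S^{2} = \left(-135\right)^{2} = 18225$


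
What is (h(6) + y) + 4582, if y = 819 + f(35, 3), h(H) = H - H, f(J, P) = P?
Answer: 5404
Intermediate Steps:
h(H) = 0
y = 822 (y = 819 + 3 = 822)
(h(6) + y) + 4582 = (0 + 822) + 4582 = 822 + 4582 = 5404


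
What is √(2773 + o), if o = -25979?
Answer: I*√23206 ≈ 152.34*I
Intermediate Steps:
√(2773 + o) = √(2773 - 25979) = √(-23206) = I*√23206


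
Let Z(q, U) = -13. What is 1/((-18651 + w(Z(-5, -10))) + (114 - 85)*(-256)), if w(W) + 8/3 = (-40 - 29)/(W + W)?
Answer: -78/2033851 ≈ -3.8351e-5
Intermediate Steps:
w(W) = -8/3 - 69/(2*W) (w(W) = -8/3 + (-40 - 29)/(W + W) = -8/3 - 69*1/(2*W) = -8/3 - 69/(2*W))
1/((-18651 + w(Z(-5, -10))) + (114 - 85)*(-256)) = 1/((-18651 + (⅙)*(-207 - 16*(-13))/(-13)) + (114 - 85)*(-256)) = 1/((-18651 + (⅙)*(-1/13)*(-207 + 208)) + 29*(-256)) = 1/((-18651 + (⅙)*(-1/13)*1) - 7424) = 1/((-18651 - 1/78) - 7424) = 1/(-1454779/78 - 7424) = 1/(-2033851/78) = -78/2033851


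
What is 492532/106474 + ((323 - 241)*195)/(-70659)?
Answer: 5516549888/1253891061 ≈ 4.3995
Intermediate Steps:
492532/106474 + ((323 - 241)*195)/(-70659) = 492532*(1/106474) + (82*195)*(-1/70659) = 246266/53237 + 15990*(-1/70659) = 246266/53237 - 5330/23553 = 5516549888/1253891061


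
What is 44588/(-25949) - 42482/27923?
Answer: -335342306/103510561 ≈ -3.2397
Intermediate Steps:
44588/(-25949) - 42482/27923 = 44588*(-1/25949) - 42482*1/27923 = -44588/25949 - 42482/27923 = -335342306/103510561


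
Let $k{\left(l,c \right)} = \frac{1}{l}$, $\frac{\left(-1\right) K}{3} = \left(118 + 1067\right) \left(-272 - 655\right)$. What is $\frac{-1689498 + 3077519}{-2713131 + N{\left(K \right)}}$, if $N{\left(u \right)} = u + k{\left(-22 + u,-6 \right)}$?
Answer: $\frac{4574171848723}{1919126059903} \approx 2.3835$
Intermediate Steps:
$K = 3295485$ ($K = - 3 \left(118 + 1067\right) \left(-272 - 655\right) = - 3 \cdot 1185 \left(-927\right) = \left(-3\right) \left(-1098495\right) = 3295485$)
$N{\left(u \right)} = u + \frac{1}{-22 + u}$
$\frac{-1689498 + 3077519}{-2713131 + N{\left(K \right)}} = \frac{-1689498 + 3077519}{-2713131 + \frac{1 + 3295485 \left(-22 + 3295485\right)}{-22 + 3295485}} = \frac{1388021}{-2713131 + \frac{1 + 3295485 \cdot 3295463}{3295463}} = \frac{1388021}{-2713131 + \frac{1 + 10860148884555}{3295463}} = \frac{1388021}{-2713131 + \frac{1}{3295463} \cdot 10860148884556} = \frac{1388021}{-2713131 + \frac{10860148884556}{3295463}} = \frac{1388021}{\frac{1919126059903}{3295463}} = 1388021 \cdot \frac{3295463}{1919126059903} = \frac{4574171848723}{1919126059903}$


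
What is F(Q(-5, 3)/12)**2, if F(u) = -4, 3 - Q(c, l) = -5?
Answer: 16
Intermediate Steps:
Q(c, l) = 8 (Q(c, l) = 3 - 1*(-5) = 3 + 5 = 8)
F(Q(-5, 3)/12)**2 = (-4)**2 = 16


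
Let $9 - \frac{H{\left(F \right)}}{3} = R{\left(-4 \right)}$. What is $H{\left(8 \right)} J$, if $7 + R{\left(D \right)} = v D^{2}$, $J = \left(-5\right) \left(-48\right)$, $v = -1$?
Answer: $23040$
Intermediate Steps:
$J = 240$
$R{\left(D \right)} = -7 - D^{2}$
$H{\left(F \right)} = 96$ ($H{\left(F \right)} = 27 - 3 \left(-7 - \left(-4\right)^{2}\right) = 27 - 3 \left(-7 - 16\right) = 27 - -69 = 27 + 69 = 96$)
$H{\left(8 \right)} J = 96 \cdot 240 = 23040$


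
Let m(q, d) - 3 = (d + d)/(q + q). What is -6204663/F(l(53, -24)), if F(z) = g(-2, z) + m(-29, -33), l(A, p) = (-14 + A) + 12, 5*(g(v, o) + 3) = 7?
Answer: -899676135/368 ≈ -2.4448e+6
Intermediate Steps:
g(v, o) = -8/5 (g(v, o) = -3 + (1/5)*7 = -3 + 7/5 = -8/5)
m(q, d) = 3 + d/q (m(q, d) = 3 + (d + d)/(q + q) = 3 + (2*d)/((2*q)) = 3 + (2*d)*(1/(2*q)) = 3 + d/q)
l(A, p) = -2 + A
F(z) = 368/145 (F(z) = -8/5 + (3 - 33/(-29)) = -8/5 + (3 - 33*(-1/29)) = -8/5 + (3 + 33/29) = -8/5 + 120/29 = 368/145)
-6204663/F(l(53, -24)) = -6204663/368/145 = -6204663*145/368 = -899676135/368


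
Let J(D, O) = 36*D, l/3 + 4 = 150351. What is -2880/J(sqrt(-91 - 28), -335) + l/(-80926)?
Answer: -451041/80926 + 80*I*sqrt(119)/119 ≈ -5.5735 + 7.3336*I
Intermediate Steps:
l = 451041 (l = -12 + 3*150351 = -12 + 451053 = 451041)
-2880/J(sqrt(-91 - 28), -335) + l/(-80926) = -2880*1/(36*sqrt(-91 - 28)) + 451041/(-80926) = -2880*(-I*sqrt(119)/4284) + 451041*(-1/80926) = -2880*(-I*sqrt(119)/4284) - 451041/80926 = -(-80)*I*sqrt(119)/119 - 451041/80926 = 80*I*sqrt(119)/119 - 451041/80926 = -451041/80926 + 80*I*sqrt(119)/119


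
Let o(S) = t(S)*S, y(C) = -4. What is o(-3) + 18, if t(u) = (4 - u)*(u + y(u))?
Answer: 165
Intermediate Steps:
t(u) = (-4 + u)*(4 - u) (t(u) = (4 - u)*(u - 4) = (4 - u)*(-4 + u) = (-4 + u)*(4 - u))
o(S) = S*(-16 - S² + 8*S) (o(S) = (-16 - S² + 8*S)*S = S*(-16 - S² + 8*S))
o(-3) + 18 = -3*(-16 - 1*(-3)² + 8*(-3)) + 18 = -3*(-16 - 1*9 - 24) + 18 = -3*(-16 - 9 - 24) + 18 = -3*(-49) + 18 = 147 + 18 = 165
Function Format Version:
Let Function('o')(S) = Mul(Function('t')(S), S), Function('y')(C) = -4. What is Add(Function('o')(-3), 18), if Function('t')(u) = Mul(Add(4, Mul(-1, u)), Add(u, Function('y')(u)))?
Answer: 165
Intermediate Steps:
Function('t')(u) = Mul(Add(-4, u), Add(4, Mul(-1, u))) (Function('t')(u) = Mul(Add(4, Mul(-1, u)), Add(u, -4)) = Mul(Add(4, Mul(-1, u)), Add(-4, u)) = Mul(Add(-4, u), Add(4, Mul(-1, u))))
Function('o')(S) = Mul(S, Add(-16, Mul(-1, Pow(S, 2)), Mul(8, S))) (Function('o')(S) = Mul(Add(-16, Mul(-1, Pow(S, 2)), Mul(8, S)), S) = Mul(S, Add(-16, Mul(-1, Pow(S, 2)), Mul(8, S))))
Add(Function('o')(-3), 18) = Add(Mul(-3, Add(-16, Mul(-1, Pow(-3, 2)), Mul(8, -3))), 18) = Add(Mul(-3, Add(-16, Mul(-1, 9), -24)), 18) = Add(Mul(-3, Add(-16, -9, -24)), 18) = Add(Mul(-3, -49), 18) = Add(147, 18) = 165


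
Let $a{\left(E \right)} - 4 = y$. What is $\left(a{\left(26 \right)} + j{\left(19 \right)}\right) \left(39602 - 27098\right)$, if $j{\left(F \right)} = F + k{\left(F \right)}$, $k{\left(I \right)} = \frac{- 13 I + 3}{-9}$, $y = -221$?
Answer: $- \frac{6410384}{3} \approx -2.1368 \cdot 10^{6}$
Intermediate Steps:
$a{\left(E \right)} = -217$ ($a{\left(E \right)} = 4 - 221 = -217$)
$k{\left(I \right)} = - \frac{1}{3} + \frac{13 I}{9}$ ($k{\left(I \right)} = \left(3 - 13 I\right) \left(- \frac{1}{9}\right) = - \frac{1}{3} + \frac{13 I}{9}$)
$j{\left(F \right)} = - \frac{1}{3} + \frac{22 F}{9}$ ($j{\left(F \right)} = F + \left(- \frac{1}{3} + \frac{13 F}{9}\right) = - \frac{1}{3} + \frac{22 F}{9}$)
$\left(a{\left(26 \right)} + j{\left(19 \right)}\right) \left(39602 - 27098\right) = \left(-217 + \left(- \frac{1}{3} + \frac{22}{9} \cdot 19\right)\right) \left(39602 - 27098\right) = \left(-217 + \left(- \frac{1}{3} + \frac{418}{9}\right)\right) 12504 = \left(-217 + \frac{415}{9}\right) 12504 = \left(- \frac{1538}{9}\right) 12504 = - \frac{6410384}{3}$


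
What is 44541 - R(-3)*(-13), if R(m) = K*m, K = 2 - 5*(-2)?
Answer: 44073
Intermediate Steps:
K = 12 (K = 2 + 10 = 12)
R(m) = 12*m
44541 - R(-3)*(-13) = 44541 - 12*(-3)*(-13) = 44541 - (-36)*(-13) = 44541 - 1*468 = 44541 - 468 = 44073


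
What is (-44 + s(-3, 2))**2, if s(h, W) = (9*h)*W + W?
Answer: 9216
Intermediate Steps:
s(h, W) = W + 9*W*h (s(h, W) = 9*W*h + W = W + 9*W*h)
(-44 + s(-3, 2))**2 = (-44 + 2*(1 + 9*(-3)))**2 = (-44 + 2*(1 - 27))**2 = (-44 + 2*(-26))**2 = (-44 - 52)**2 = (-96)**2 = 9216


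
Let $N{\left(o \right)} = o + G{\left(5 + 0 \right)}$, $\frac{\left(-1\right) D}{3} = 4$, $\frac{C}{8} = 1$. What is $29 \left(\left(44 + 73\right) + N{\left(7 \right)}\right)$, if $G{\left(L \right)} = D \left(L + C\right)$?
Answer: $-928$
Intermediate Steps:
$C = 8$ ($C = 8 \cdot 1 = 8$)
$D = -12$ ($D = \left(-3\right) 4 = -12$)
$G{\left(L \right)} = -96 - 12 L$ ($G{\left(L \right)} = - 12 \left(L + 8\right) = - 12 \left(8 + L\right) = -96 - 12 L$)
$N{\left(o \right)} = -156 + o$ ($N{\left(o \right)} = o - \left(96 + 12 \left(5 + 0\right)\right) = o - 156 = -156 + o$)
$29 \left(\left(44 + 73\right) + N{\left(7 \right)}\right) = 29 \left(\left(44 + 73\right) + \left(-156 + 7\right)\right) = 29 \left(117 - 149\right) = 29 \left(-32\right) = -928$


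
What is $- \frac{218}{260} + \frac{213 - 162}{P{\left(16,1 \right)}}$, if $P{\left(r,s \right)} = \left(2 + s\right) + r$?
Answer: $\frac{4559}{2470} \approx 1.8457$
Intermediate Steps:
$P{\left(r,s \right)} = 2 + r + s$
$- \frac{218}{260} + \frac{213 - 162}{P{\left(16,1 \right)}} = - \frac{218}{260} + \frac{213 - 162}{2 + 16 + 1} = \left(-218\right) \frac{1}{260} + \frac{213 - 162}{19} = - \frac{109}{130} + 51 \cdot \frac{1}{19} = - \frac{109}{130} + \frac{51}{19} = \frac{4559}{2470}$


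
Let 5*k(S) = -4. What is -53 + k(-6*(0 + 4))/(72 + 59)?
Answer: -34719/655 ≈ -53.006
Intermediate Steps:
k(S) = -4/5 (k(S) = (1/5)*(-4) = -4/5)
-53 + k(-6*(0 + 4))/(72 + 59) = -53 - 4/5/(72 + 59) = -53 - 4/5/131 = -53 + (1/131)*(-4/5) = -53 - 4/655 = -34719/655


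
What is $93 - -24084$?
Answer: $24177$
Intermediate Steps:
$93 - -24084 = 93 + 24084 = 24177$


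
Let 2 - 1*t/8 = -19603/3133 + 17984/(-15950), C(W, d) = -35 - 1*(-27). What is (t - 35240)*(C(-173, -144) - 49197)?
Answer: 665114862569184/384395 ≈ 1.7303e+9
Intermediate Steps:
C(W, d) = -8 (C(W, d) = -35 + 27 = -8)
t = 1875817688/24985675 (t = 16 - 8*(-19603/3133 + 17984/(-15950)) = 16 - 8*(-19603*1/3133 + 17984*(-1/15950)) = 16 - 8*(-19603/3133 - 8992/7975) = 16 - 8*(-184505861/24985675) = 16 + 1476046888/24985675 = 1875817688/24985675 ≈ 75.076)
(t - 35240)*(C(-173, -144) - 49197) = (1875817688/24985675 - 35240)*(-8 - 49197) = -878619369312/24985675*(-49205) = 665114862569184/384395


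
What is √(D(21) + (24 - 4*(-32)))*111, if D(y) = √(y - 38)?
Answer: 111*√(152 + I*√17) ≈ 1368.6 + 18.559*I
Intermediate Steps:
D(y) = √(-38 + y)
√(D(21) + (24 - 4*(-32)))*111 = √(√(-38 + 21) + (24 - 4*(-32)))*111 = √(√(-17) + (24 + 128))*111 = √(I*√17 + 152)*111 = √(152 + I*√17)*111 = 111*√(152 + I*√17)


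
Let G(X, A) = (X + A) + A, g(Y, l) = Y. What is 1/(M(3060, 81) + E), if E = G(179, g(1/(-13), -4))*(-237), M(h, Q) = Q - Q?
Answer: -13/551025 ≈ -2.3592e-5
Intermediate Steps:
G(X, A) = X + 2*A (G(X, A) = (A + X) + A = X + 2*A)
M(h, Q) = 0
E = -551025/13 (E = (179 + 2/(-13))*(-237) = (179 + 2*(-1/13))*(-237) = (179 - 2/13)*(-237) = (2325/13)*(-237) = -551025/13 ≈ -42387.)
1/(M(3060, 81) + E) = 1/(0 - 551025/13) = 1/(-551025/13) = -13/551025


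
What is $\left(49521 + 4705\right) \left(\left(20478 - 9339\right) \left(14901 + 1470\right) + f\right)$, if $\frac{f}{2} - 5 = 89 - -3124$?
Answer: $9888816309130$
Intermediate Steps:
$f = 6436$ ($f = 10 + 2 \left(89 - -3124\right) = 10 + 2 \left(89 + 3124\right) = 10 + 2 \cdot 3213 = 10 + 6426 = 6436$)
$\left(49521 + 4705\right) \left(\left(20478 - 9339\right) \left(14901 + 1470\right) + f\right) = \left(49521 + 4705\right) \left(\left(20478 - 9339\right) \left(14901 + 1470\right) + 6436\right) = 54226 \left(11139 \cdot 16371 + 6436\right) = 54226 \left(182356569 + 6436\right) = 54226 \cdot 182363005 = 9888816309130$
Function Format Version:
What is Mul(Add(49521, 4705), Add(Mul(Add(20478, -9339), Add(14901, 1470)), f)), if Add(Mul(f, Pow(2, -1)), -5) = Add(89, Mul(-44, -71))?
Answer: 9888816309130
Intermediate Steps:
f = 6436 (f = Add(10, Mul(2, Add(89, Mul(-44, -71)))) = Add(10, Mul(2, Add(89, 3124))) = Add(10, Mul(2, 3213)) = Add(10, 6426) = 6436)
Mul(Add(49521, 4705), Add(Mul(Add(20478, -9339), Add(14901, 1470)), f)) = Mul(Add(49521, 4705), Add(Mul(Add(20478, -9339), Add(14901, 1470)), 6436)) = Mul(54226, Add(Mul(11139, 16371), 6436)) = Mul(54226, Add(182356569, 6436)) = Mul(54226, 182363005) = 9888816309130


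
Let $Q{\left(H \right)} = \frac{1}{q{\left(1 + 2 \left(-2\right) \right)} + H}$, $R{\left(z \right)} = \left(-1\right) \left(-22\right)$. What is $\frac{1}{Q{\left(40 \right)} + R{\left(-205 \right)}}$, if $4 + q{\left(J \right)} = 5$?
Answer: $\frac{41}{903} \approx 0.045404$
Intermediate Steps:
$q{\left(J \right)} = 1$ ($q{\left(J \right)} = -4 + 5 = 1$)
$R{\left(z \right)} = 22$
$Q{\left(H \right)} = \frac{1}{1 + H}$
$\frac{1}{Q{\left(40 \right)} + R{\left(-205 \right)}} = \frac{1}{\frac{1}{1 + 40} + 22} = \frac{1}{\frac{1}{41} + 22} = \frac{1}{\frac{903}{41}} = \frac{41}{903}$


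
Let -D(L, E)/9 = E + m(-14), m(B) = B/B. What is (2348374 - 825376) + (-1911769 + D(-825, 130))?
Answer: -389950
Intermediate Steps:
m(B) = 1
D(L, E) = -9 - 9*E (D(L, E) = -9*(E + 1) = -9*(1 + E) = -9 - 9*E)
(2348374 - 825376) + (-1911769 + D(-825, 130)) = (2348374 - 825376) + (-1911769 + (-9 - 9*130)) = 1522998 + (-1911769 + (-9 - 1170)) = 1522998 + (-1911769 - 1179) = 1522998 - 1912948 = -389950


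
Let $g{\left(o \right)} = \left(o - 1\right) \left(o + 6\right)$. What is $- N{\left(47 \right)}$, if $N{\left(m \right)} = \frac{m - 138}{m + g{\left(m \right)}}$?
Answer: $\frac{13}{355} \approx 0.03662$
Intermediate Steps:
$g{\left(o \right)} = \left(-1 + o\right) \left(6 + o\right)$
$N{\left(m \right)} = \frac{-138 + m}{-6 + m^{2} + 6 m}$ ($N{\left(m \right)} = \frac{m - 138}{m + \left(-6 + m^{2} + 5 m\right)} = \frac{m - 138}{-6 + m^{2} + 6 m} = \frac{-138 + m}{-6 + m^{2} + 6 m}$)
$- N{\left(47 \right)} = - \frac{-138 + 47}{-6 + 47^{2} + 6 \cdot 47} = - \frac{-91}{-6 + 2209 + 282} = - \frac{-91}{2485} = \left(-1\right) \left(- \frac{13}{355}\right) = \frac{13}{355}$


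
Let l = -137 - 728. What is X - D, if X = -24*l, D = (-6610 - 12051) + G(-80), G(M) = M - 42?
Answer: 39543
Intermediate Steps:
l = -865
G(M) = -42 + M
D = -18783 (D = (-6610 - 12051) + (-42 - 80) = -18661 - 122 = -18783)
X = 20760 (X = -24*(-865) = 20760)
X - D = 20760 - 1*(-18783) = 20760 + 18783 = 39543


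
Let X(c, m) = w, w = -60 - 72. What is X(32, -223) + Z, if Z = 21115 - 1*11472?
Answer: 9511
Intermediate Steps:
w = -132
Z = 9643 (Z = 21115 - 11472 = 9643)
X(c, m) = -132
X(32, -223) + Z = -132 + 9643 = 9511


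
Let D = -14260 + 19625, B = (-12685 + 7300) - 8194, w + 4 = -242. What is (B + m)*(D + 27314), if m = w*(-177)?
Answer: 979160877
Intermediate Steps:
w = -246 (w = -4 - 242 = -246)
B = -13579 (B = -5385 - 8194 = -13579)
m = 43542 (m = -246*(-177) = 43542)
D = 5365
(B + m)*(D + 27314) = (-13579 + 43542)*(5365 + 27314) = 29963*32679 = 979160877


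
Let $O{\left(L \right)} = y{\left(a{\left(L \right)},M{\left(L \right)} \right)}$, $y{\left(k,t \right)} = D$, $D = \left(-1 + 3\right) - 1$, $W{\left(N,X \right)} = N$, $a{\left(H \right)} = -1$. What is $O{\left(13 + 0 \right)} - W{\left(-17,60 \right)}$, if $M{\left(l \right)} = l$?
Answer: $18$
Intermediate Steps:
$D = 1$ ($D = 2 - 1 = 1$)
$y{\left(k,t \right)} = 1$
$O{\left(L \right)} = 1$
$O{\left(13 + 0 \right)} - W{\left(-17,60 \right)} = 1 - -17 = 1 + 17 = 18$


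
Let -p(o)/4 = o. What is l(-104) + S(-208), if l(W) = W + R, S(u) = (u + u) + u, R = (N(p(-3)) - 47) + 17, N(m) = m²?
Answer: -614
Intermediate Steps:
p(o) = -4*o
R = 114 (R = ((-4*(-3))² - 47) + 17 = (12² - 47) + 17 = (144 - 47) + 17 = 97 + 17 = 114)
S(u) = 3*u (S(u) = 2*u + u = 3*u)
l(W) = 114 + W (l(W) = W + 114 = 114 + W)
l(-104) + S(-208) = (114 - 104) + 3*(-208) = 10 - 624 = -614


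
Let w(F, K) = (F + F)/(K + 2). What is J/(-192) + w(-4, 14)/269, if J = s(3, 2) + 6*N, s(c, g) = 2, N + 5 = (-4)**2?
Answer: -4597/12912 ≈ -0.35603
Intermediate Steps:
N = 11 (N = -5 + (-4)**2 = -5 + 16 = 11)
J = 68 (J = 2 + 6*11 = 2 + 66 = 68)
w(F, K) = 2*F/(2 + K) (w(F, K) = (2*F)/(2 + K) = 2*F/(2 + K))
J/(-192) + w(-4, 14)/269 = 68/(-192) + (2*(-4)/(2 + 14))/269 = 68*(-1/192) + (2*(-4)/16)*(1/269) = -17/48 + (2*(-4)*(1/16))*(1/269) = -17/48 - 1/2*1/269 = -17/48 - 1/538 = -4597/12912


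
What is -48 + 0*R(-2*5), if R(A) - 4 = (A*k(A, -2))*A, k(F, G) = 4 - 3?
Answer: -48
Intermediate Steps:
k(F, G) = 1
R(A) = 4 + A² (R(A) = 4 + (A*1)*A = 4 + A*A = 4 + A²)
-48 + 0*R(-2*5) = -48 + 0*(4 + (-2*5)²) = -48 + 0*(4 + (-10)²) = -48 + 0*(4 + 100) = -48 + 0*104 = -48 + 0 = -48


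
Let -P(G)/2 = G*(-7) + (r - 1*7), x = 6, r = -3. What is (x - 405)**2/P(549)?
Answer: 159201/7706 ≈ 20.659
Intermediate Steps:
P(G) = 20 + 14*G (P(G) = -2*(G*(-7) + (-3 - 1*7)) = -2*(-7*G + (-3 - 7)) = -2*(-7*G - 10) = -2*(-10 - 7*G) = 20 + 14*G)
(x - 405)**2/P(549) = (6 - 405)**2/(20 + 14*549) = (-399)**2/(20 + 7686) = 159201/7706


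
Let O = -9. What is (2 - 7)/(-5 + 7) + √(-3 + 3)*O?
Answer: -5/2 ≈ -2.5000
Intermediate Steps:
(2 - 7)/(-5 + 7) + √(-3 + 3)*O = (2 - 7)/(-5 + 7) + √(-3 + 3)*(-9) = -5/2 + √0*(-9) = -5*½ + 0*(-9) = -5/2 + 0 = -5/2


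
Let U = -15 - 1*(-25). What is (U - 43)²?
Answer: 1089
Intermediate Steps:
U = 10 (U = -15 + 25 = 10)
(U - 43)² = (10 - 43)² = (-33)² = 1089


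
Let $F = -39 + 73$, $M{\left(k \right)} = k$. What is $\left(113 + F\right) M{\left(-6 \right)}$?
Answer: $-882$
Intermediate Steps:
$F = 34$
$\left(113 + F\right) M{\left(-6 \right)} = \left(113 + 34\right) \left(-6\right) = 147 \left(-6\right) = -882$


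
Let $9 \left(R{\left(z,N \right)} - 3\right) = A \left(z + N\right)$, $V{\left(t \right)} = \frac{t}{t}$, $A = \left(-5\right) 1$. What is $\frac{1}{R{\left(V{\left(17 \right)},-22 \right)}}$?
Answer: $\frac{3}{44} \approx 0.068182$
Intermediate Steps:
$A = -5$
$V{\left(t \right)} = 1$
$R{\left(z,N \right)} = 3 - \frac{5 N}{9} - \frac{5 z}{9}$ ($R{\left(z,N \right)} = 3 + \frac{\left(-5\right) \left(z + N\right)}{9} = 3 + \frac{\left(-5\right) \left(N + z\right)}{9} = 3 + \frac{- 5 N - 5 z}{9} = 3 - \left(\frac{5 N}{9} + \frac{5 z}{9}\right) = 3 - \frac{5 N}{9} - \frac{5 z}{9}$)
$\frac{1}{R{\left(V{\left(17 \right)},-22 \right)}} = \frac{1}{3 - - \frac{110}{9} - \frac{5}{9}} = \frac{1}{3 + \frac{110}{9} - \frac{5}{9}} = \frac{1}{\frac{44}{3}} = \frac{3}{44}$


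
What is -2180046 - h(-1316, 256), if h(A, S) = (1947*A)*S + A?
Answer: 653757782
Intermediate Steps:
h(A, S) = A + 1947*A*S (h(A, S) = 1947*A*S + A = A + 1947*A*S)
-2180046 - h(-1316, 256) = -2180046 - (-1316)*(1 + 1947*256) = -2180046 - (-1316)*(1 + 498432) = -2180046 - (-1316)*498433 = -2180046 - 1*(-655937828) = -2180046 + 655937828 = 653757782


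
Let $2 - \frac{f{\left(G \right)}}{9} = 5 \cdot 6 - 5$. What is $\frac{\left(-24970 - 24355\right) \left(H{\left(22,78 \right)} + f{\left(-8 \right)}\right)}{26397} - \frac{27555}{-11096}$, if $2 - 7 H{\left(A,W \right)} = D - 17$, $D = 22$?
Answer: $\frac{266595331915}{683435928} \approx 390.08$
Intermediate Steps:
$f{\left(G \right)} = -207$ ($f{\left(G \right)} = 18 - 9 \left(5 \cdot 6 - 5\right) = 18 - 9 \left(30 - 5\right) = 18 - 225 = -207$)
$H{\left(A,W \right)} = - \frac{3}{7}$ ($H{\left(A,W \right)} = \frac{2}{7} - \frac{22 - 17}{7} = \frac{2}{7} - \frac{5}{7} = - \frac{3}{7}$)
$\frac{\left(-24970 - 24355\right) \left(H{\left(22,78 \right)} + f{\left(-8 \right)}\right)}{26397} - \frac{27555}{-11096} = \frac{\left(-24970 - 24355\right) \left(- \frac{3}{7} - 207\right)}{26397} - \frac{27555}{-11096} = \left(-49325\right) \left(- \frac{1452}{7}\right) \frac{1}{26397} - - \frac{27555}{11096} = \frac{71619900}{7} \cdot \frac{1}{26397} + \frac{27555}{11096} = \frac{23873300}{61593} + \frac{27555}{11096} = \frac{266595331915}{683435928}$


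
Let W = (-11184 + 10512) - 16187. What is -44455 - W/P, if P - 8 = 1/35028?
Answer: -11866865323/280225 ≈ -42348.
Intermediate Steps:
W = -16859 (W = -672 - 16187 = -16859)
P = 280225/35028 (P = 8 + 1/35028 = 280225/35028 ≈ 8.0000)
-44455 - W/P = -44455 - (-16859)/280225/35028 = -44455 - (-16859)*35028/280225 = -44455 - 1*(-590537052/280225) = -44455 + 590537052/280225 = -11866865323/280225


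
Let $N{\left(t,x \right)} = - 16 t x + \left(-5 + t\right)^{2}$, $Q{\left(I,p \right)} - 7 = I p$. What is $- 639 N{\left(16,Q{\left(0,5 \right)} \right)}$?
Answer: $1067769$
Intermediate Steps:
$Q{\left(I,p \right)} = 7 + I p$
$N{\left(t,x \right)} = \left(-5 + t\right)^{2} - 16 t x$ ($N{\left(t,x \right)} = - 16 t x + \left(-5 + t\right)^{2} = \left(-5 + t\right)^{2} - 16 t x$)
$- 639 N{\left(16,Q{\left(0,5 \right)} \right)} = - 639 \left(\left(-5 + 16\right)^{2} - 256 \left(7 + 0 \cdot 5\right)\right) = - 639 \left(11^{2} - 256 \left(7 + 0\right)\right) = - 639 \left(121 - 256 \cdot 7\right) = - 639 \left(121 - 1792\right) = \left(-639\right) \left(-1671\right) = 1067769$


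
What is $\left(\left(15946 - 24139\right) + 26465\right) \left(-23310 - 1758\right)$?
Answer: $-458042496$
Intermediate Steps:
$\left(\left(15946 - 24139\right) + 26465\right) \left(-23310 - 1758\right) = \left(-8193 + 26465\right) \left(-25068\right) = 18272 \left(-25068\right) = -458042496$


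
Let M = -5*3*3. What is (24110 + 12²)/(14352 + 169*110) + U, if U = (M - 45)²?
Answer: 737167/91 ≈ 8100.7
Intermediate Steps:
M = -45 (M = -15*3 = -45)
U = 8100 (U = (-45 - 45)² = (-90)² = 8100)
(24110 + 12²)/(14352 + 169*110) + U = (24110 + 12²)/(14352 + 169*110) + 8100 = (24110 + 144)/(14352 + 18590) + 8100 = 24254/32942 + 8100 = 24254*(1/32942) + 8100 = 67/91 + 8100 = 737167/91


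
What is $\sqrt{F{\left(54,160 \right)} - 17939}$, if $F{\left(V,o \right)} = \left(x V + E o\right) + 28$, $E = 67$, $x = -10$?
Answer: $3 i \sqrt{859} \approx 87.926 i$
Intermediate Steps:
$F{\left(V,o \right)} = 28 - 10 V + 67 o$ ($F{\left(V,o \right)} = \left(- 10 V + 67 o\right) + 28 = 28 - 10 V + 67 o$)
$\sqrt{F{\left(54,160 \right)} - 17939} = \sqrt{\left(28 - 540 + 67 \cdot 160\right) - 17939} = \sqrt{\left(28 - 540 + 10720\right) - 17939} = \sqrt{10208 - 17939} = \sqrt{-7731} = 3 i \sqrt{859}$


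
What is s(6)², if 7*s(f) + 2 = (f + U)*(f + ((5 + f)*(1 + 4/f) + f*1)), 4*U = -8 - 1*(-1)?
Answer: 2319529/7056 ≈ 328.73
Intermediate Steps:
U = -7/4 (U = (-8 - 1*(-1))/4 = (-8 + 1)/4 = (¼)*(-7) = -7/4 ≈ -1.7500)
s(f) = -2/7 + (-7/4 + f)*(2*f + (1 + 4/f)*(5 + f))/7 (s(f) = -2/7 + ((f - 7/4)*(f + ((5 + f)*(1 + 4/f) + f*1)))/7 = -2/7 + ((-7/4 + f)*(f + ((1 + 4/f)*(5 + f) + f)))/7 = -2/7 + ((-7/4 + f)*(f + (f + (1 + 4/f)*(5 + f))))/7 = -2/7 + ((-7/4 + f)*(2*f + (1 + 4/f)*(5 + f)))/7 = -2/7 + (-7/4 + f)*(2*f + (1 + 4/f)*(5 + f))/7)
s(6)² = ((1/28)*(-140 + 3*6*(3 + 4*6² + 5*6))/6)² = ((1/28)*(⅙)*(-140 + 3*6*(3 + 4*36 + 30)))² = ((1/28)*(⅙)*(-140 + 3*6*(3 + 144 + 30)))² = ((1/28)*(⅙)*(-140 + 3*6*177))² = ((1/28)*(⅙)*(-140 + 3186))² = ((1/28)*(⅙)*3046)² = (1523/84)² = 2319529/7056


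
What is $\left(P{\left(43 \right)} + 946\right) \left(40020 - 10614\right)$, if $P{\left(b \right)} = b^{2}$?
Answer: $82189770$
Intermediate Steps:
$\left(P{\left(43 \right)} + 946\right) \left(40020 - 10614\right) = \left(43^{2} + 946\right) \left(40020 - 10614\right) = \left(1849 + 946\right) 29406 = 2795 \cdot 29406 = 82189770$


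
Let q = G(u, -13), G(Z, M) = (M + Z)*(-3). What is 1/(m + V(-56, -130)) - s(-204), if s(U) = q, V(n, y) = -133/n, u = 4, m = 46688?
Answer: -10085113/373523 ≈ -27.000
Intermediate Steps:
G(Z, M) = -3*M - 3*Z
q = 27 (q = -3*(-13) - 3*4 = 39 - 12 = 27)
s(U) = 27
1/(m + V(-56, -130)) - s(-204) = 1/(46688 - 133/(-56)) - 1*27 = 1/(46688 - 133*(-1/56)) - 27 = 1/(46688 + 19/8) - 27 = 1/(373523/8) - 27 = 8/373523 - 27 = -10085113/373523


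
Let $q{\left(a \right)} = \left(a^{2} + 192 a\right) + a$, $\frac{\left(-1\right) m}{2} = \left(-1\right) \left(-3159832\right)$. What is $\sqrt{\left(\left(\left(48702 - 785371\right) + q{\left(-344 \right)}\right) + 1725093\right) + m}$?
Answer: $8 i \sqrt{82489} \approx 2297.7 i$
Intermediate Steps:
$m = -6319664$ ($m = - 2 \left(\left(-1\right) \left(-3159832\right)\right) = \left(-2\right) 3159832 = -6319664$)
$q{\left(a \right)} = a^{2} + 193 a$
$\sqrt{\left(\left(\left(48702 - 785371\right) + q{\left(-344 \right)}\right) + 1725093\right) + m} = \sqrt{\left(\left(\left(48702 - 785371\right) - 344 \left(193 - 344\right)\right) + 1725093\right) - 6319664} = \sqrt{\left(\left(-736669 - -51944\right) + 1725093\right) - 6319664} = \sqrt{\left(\left(-736669 + 51944\right) + 1725093\right) - 6319664} = \sqrt{\left(-684725 + 1725093\right) - 6319664} = \sqrt{1040368 - 6319664} = \sqrt{-5279296} = 8 i \sqrt{82489}$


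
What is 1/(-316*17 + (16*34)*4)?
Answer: -1/3196 ≈ -0.00031289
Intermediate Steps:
1/(-316*17 + (16*34)*4) = 1/(-5372 + 544*4) = 1/(-5372 + 2176) = 1/(-3196) = -1/3196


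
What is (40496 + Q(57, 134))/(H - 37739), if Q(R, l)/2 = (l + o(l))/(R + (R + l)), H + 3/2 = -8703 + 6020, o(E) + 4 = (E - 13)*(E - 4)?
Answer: -2518682/2506257 ≈ -1.0050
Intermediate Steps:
o(E) = -4 + (-13 + E)*(-4 + E) (o(E) = -4 + (E - 13)*(E - 4) = -4 + (-13 + E)*(-4 + E))
H = -5369/2 (H = -3/2 + (-8703 + 6020) = -3/2 - 2683 = -5369/2 ≈ -2684.5)
Q(R, l) = 2*(48 + l² - 16*l)/(l + 2*R) (Q(R, l) = 2*((l + (48 + l² - 17*l))/(R + (R + l))) = 2*((48 + l² - 16*l)/(l + 2*R)) = 2*(48 + l² - 16*l)/(l + 2*R))
(40496 + Q(57, 134))/(H - 37739) = (40496 + 2*(48 + 134² - 16*134)/(134 + 2*57))/(-5369/2 - 37739) = (40496 + 2*(48 + 17956 - 2144)/(134 + 114))/(-80847/2) = (40496 + 2*15860/248)*(-2/80847) = (40496 + 2*(1/248)*15860)*(-2/80847) = (40496 + 3965/31)*(-2/80847) = (1259341/31)*(-2/80847) = -2518682/2506257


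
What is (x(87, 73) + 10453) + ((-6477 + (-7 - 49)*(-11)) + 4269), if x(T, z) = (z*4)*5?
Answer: 10321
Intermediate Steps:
x(T, z) = 20*z (x(T, z) = (4*z)*5 = 20*z)
(x(87, 73) + 10453) + ((-6477 + (-7 - 49)*(-11)) + 4269) = (20*73 + 10453) + ((-6477 + (-7 - 49)*(-11)) + 4269) = (1460 + 10453) + ((-6477 - 56*(-11)) + 4269) = 11913 + ((-6477 + 616) + 4269) = 11913 + (-5861 + 4269) = 11913 - 1592 = 10321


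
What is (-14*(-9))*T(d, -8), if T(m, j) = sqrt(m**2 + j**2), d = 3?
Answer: 126*sqrt(73) ≈ 1076.5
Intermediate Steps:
T(m, j) = sqrt(j**2 + m**2)
(-14*(-9))*T(d, -8) = (-14*(-9))*sqrt((-8)**2 + 3**2) = 126*sqrt(64 + 9) = 126*sqrt(73)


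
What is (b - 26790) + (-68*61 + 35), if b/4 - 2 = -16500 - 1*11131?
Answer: -141419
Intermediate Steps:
b = -110516 (b = 8 + 4*(-16500 - 1*11131) = 8 + 4*(-16500 - 11131) = 8 + 4*(-27631) = 8 - 110524 = -110516)
(b - 26790) + (-68*61 + 35) = (-110516 - 26790) + (-68*61 + 35) = -137306 + (-4148 + 35) = -137306 - 4113 = -141419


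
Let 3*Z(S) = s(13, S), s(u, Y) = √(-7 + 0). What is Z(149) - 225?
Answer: -225 + I*√7/3 ≈ -225.0 + 0.88192*I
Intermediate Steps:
s(u, Y) = I*√7 (s(u, Y) = √(-7) = I*√7)
Z(S) = I*√7/3 (Z(S) = (I*√7)/3 = I*√7/3)
Z(149) - 225 = I*√7/3 - 225 = -225 + I*√7/3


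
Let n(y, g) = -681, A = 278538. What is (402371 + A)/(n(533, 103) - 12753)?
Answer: -680909/13434 ≈ -50.685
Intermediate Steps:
(402371 + A)/(n(533, 103) - 12753) = (402371 + 278538)/(-681 - 12753) = 680909/(-13434) = 680909*(-1/13434) = -680909/13434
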